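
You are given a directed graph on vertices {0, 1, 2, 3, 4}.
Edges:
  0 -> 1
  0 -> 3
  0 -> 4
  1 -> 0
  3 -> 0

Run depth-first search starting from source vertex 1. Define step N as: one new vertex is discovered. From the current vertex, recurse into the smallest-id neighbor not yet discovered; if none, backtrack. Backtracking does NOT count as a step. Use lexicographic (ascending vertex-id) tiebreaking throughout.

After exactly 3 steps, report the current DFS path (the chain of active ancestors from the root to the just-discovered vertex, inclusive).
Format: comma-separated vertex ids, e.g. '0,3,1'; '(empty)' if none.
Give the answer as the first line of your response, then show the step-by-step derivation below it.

1,0,3

step 1: discover 1; path=1; order=1
step 2: discover 0; path=1>0; order=1,0
step 3: discover 3; path=1>0>3; order=1,0,3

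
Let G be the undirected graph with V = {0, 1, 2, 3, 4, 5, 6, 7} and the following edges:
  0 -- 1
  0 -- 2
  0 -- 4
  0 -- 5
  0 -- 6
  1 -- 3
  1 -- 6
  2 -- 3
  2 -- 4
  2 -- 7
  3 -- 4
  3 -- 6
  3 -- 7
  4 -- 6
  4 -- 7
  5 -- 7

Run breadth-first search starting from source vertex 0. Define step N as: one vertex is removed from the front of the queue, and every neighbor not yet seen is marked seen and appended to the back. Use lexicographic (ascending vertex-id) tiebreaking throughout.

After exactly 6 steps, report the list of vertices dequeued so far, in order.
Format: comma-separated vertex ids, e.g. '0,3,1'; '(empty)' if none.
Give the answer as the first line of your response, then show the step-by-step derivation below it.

0,1,2,4,5,6

step 1: dequeue 0; queue=[1,2,4,5,6]; order=0
step 2: dequeue 1; queue=[2,4,5,6,3]; order=0,1
step 3: dequeue 2; queue=[4,5,6,3,7]; order=0,1,2
step 4: dequeue 4; queue=[5,6,3,7]; order=0,1,2,4
step 5: dequeue 5; queue=[6,3,7]; order=0,1,2,4,5
step 6: dequeue 6; queue=[3,7]; order=0,1,2,4,5,6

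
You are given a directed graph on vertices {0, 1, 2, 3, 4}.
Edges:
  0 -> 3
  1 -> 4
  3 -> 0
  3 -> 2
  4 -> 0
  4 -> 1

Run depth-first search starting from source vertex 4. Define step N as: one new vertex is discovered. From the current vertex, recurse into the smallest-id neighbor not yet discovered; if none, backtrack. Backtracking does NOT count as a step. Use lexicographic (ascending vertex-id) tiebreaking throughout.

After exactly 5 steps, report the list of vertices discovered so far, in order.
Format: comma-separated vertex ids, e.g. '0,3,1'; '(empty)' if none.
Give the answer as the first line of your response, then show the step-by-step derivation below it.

4,0,3,2,1

step 1: discover 4; path=4; order=4
step 2: discover 0; path=4>0; order=4,0
step 3: discover 3; path=4>0>3; order=4,0,3
step 4: discover 2; path=4>0>3>2; order=4,0,3,2
step 5: discover 1; path=4>1; order=4,0,3,2,1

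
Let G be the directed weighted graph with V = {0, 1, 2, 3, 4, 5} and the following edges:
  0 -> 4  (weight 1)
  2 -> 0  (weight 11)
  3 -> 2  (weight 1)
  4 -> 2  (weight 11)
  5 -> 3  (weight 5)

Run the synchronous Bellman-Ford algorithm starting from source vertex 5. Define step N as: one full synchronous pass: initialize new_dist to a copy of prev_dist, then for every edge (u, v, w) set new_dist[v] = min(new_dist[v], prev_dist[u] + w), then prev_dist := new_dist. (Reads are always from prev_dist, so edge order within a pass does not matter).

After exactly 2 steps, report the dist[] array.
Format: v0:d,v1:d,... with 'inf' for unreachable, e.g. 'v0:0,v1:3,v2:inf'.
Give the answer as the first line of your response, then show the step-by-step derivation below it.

v0:inf,v1:inf,v2:6,v3:5,v4:inf,v5:0

step 1: dist = v0:inf,v1:inf,v2:inf,v3:5,v4:inf,v5:0
step 2: dist = v0:inf,v1:inf,v2:6,v3:5,v4:inf,v5:0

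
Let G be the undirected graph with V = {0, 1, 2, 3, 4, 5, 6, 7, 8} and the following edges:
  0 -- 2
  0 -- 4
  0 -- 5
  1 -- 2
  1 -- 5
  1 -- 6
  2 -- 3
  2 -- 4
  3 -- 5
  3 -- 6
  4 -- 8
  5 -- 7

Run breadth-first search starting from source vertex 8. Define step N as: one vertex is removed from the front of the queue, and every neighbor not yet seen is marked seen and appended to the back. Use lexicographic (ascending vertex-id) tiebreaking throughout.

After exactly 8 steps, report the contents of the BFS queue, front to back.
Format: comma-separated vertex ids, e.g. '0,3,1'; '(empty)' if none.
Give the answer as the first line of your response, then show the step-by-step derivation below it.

6

step 1: dequeue 8; queue=[4]; order=8
step 2: dequeue 4; queue=[0,2]; order=8,4
step 3: dequeue 0; queue=[2,5]; order=8,4,0
step 4: dequeue 2; queue=[5,1,3]; order=8,4,0,2
step 5: dequeue 5; queue=[1,3,7]; order=8,4,0,2,5
step 6: dequeue 1; queue=[3,7,6]; order=8,4,0,2,5,1
step 7: dequeue 3; queue=[7,6]; order=8,4,0,2,5,1,3
step 8: dequeue 7; queue=[6]; order=8,4,0,2,5,1,3,7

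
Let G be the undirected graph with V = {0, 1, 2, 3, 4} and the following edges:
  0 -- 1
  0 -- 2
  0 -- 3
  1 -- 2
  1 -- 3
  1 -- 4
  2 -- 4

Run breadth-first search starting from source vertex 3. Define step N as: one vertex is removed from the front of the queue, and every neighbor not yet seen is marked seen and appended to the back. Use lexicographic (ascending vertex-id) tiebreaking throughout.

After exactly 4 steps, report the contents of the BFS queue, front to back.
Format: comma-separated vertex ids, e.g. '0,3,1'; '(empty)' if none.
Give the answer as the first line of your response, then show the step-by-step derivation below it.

4

step 1: dequeue 3; queue=[0,1]; order=3
step 2: dequeue 0; queue=[1,2]; order=3,0
step 3: dequeue 1; queue=[2,4]; order=3,0,1
step 4: dequeue 2; queue=[4]; order=3,0,1,2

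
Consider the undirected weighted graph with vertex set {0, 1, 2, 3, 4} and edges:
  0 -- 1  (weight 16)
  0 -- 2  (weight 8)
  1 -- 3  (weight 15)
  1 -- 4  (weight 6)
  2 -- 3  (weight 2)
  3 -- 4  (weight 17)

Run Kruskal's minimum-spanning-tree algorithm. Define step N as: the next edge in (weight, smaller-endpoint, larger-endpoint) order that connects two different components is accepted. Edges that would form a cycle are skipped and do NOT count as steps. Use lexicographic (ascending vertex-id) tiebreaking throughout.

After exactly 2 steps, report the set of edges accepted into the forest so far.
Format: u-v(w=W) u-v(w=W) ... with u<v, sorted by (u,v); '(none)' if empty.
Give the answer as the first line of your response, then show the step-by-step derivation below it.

1-4(w=6) 2-3(w=2)

step 1: add edge 2-3 (w=2); MST = {2-3(w=2)}
step 2: add edge 1-4 (w=6); MST = {1-4(w=6) 2-3(w=2)}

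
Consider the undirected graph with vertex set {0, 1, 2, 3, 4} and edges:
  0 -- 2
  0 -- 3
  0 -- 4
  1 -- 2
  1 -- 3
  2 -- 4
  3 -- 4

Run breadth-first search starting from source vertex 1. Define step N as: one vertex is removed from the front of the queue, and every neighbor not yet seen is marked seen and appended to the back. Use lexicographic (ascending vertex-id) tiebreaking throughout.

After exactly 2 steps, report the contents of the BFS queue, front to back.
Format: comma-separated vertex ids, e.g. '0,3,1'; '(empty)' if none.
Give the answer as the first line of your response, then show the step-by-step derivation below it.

3,0,4

step 1: dequeue 1; queue=[2,3]; order=1
step 2: dequeue 2; queue=[3,0,4]; order=1,2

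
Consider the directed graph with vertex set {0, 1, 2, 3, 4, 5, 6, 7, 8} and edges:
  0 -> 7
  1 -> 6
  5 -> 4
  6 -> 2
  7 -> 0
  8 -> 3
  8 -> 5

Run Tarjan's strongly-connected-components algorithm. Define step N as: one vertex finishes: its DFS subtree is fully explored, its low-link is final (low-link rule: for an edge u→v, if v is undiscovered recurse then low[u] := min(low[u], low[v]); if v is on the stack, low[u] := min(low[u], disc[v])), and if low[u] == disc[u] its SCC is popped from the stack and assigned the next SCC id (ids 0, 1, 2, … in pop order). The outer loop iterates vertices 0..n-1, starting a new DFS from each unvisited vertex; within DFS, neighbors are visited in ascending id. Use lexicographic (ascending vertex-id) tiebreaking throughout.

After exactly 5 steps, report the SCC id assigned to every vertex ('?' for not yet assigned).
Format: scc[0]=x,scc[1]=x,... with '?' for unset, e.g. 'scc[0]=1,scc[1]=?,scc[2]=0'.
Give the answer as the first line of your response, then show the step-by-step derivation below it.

scc[0]=0,scc[1]=3,scc[2]=1,scc[3]=?,scc[4]=?,scc[5]=?,scc[6]=2,scc[7]=0,scc[8]=?

step 1: low=(low[0]=0,low[1]=?,low[2]=?,low[3]=?,low[4]=?,low[5]=?,low[6]=?,low[7]=0,low[8]=?); scc=(scc[0]=?,scc[1]=?,scc[2]=?,scc[3]=?,scc[4]=?,scc[5]=?,scc[6]=?,scc[7]=?,scc[8]=?)
step 2: low=(low[0]=0,low[1]=?,low[2]=?,low[3]=?,low[4]=?,low[5]=?,low[6]=?,low[7]=0,low[8]=?); scc=(scc[0]=0,scc[1]=?,scc[2]=?,scc[3]=?,scc[4]=?,scc[5]=?,scc[6]=?,scc[7]=0,scc[8]=?)
step 3: low=(low[0]=0,low[1]=2,low[2]=4,low[3]=?,low[4]=?,low[5]=?,low[6]=3,low[7]=0,low[8]=?); scc=(scc[0]=0,scc[1]=?,scc[2]=1,scc[3]=?,scc[4]=?,scc[5]=?,scc[6]=?,scc[7]=0,scc[8]=?)
step 4: low=(low[0]=0,low[1]=2,low[2]=4,low[3]=?,low[4]=?,low[5]=?,low[6]=3,low[7]=0,low[8]=?); scc=(scc[0]=0,scc[1]=?,scc[2]=1,scc[3]=?,scc[4]=?,scc[5]=?,scc[6]=2,scc[7]=0,scc[8]=?)
step 5: low=(low[0]=0,low[1]=2,low[2]=4,low[3]=?,low[4]=?,low[5]=?,low[6]=3,low[7]=0,low[8]=?); scc=(scc[0]=0,scc[1]=3,scc[2]=1,scc[3]=?,scc[4]=?,scc[5]=?,scc[6]=2,scc[7]=0,scc[8]=?)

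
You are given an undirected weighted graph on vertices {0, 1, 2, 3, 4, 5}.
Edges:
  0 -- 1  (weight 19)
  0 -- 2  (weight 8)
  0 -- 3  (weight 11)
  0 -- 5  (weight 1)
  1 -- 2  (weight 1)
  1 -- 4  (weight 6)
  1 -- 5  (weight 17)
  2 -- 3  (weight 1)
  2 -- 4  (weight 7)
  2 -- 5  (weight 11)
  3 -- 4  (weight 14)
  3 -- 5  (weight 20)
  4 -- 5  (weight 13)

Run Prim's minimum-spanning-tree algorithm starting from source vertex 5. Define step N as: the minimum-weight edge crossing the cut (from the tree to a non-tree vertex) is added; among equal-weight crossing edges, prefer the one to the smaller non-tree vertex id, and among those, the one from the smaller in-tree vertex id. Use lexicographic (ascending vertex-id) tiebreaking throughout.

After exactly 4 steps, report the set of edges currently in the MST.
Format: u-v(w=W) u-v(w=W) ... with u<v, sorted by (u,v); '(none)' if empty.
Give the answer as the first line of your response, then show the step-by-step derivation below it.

0-2(w=8) 0-5(w=1) 1-2(w=1) 2-3(w=1)

step 1: add edge 0-5 (w=1); MST = {0-5(w=1)}
step 2: add edge 0-2 (w=8); MST = {0-2(w=8) 0-5(w=1)}
step 3: add edge 1-2 (w=1); MST = {0-2(w=8) 0-5(w=1) 1-2(w=1)}
step 4: add edge 2-3 (w=1); MST = {0-2(w=8) 0-5(w=1) 1-2(w=1) 2-3(w=1)}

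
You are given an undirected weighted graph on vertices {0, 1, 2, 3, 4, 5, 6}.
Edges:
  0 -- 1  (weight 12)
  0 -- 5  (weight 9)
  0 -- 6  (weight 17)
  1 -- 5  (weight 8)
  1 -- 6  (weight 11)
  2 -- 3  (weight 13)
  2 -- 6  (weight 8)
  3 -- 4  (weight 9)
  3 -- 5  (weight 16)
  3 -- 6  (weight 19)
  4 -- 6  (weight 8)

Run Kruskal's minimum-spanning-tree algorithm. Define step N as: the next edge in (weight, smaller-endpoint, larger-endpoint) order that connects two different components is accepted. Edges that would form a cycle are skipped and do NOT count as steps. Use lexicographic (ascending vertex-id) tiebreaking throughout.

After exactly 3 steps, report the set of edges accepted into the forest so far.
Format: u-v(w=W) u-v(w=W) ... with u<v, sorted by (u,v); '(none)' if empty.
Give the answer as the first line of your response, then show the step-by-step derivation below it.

1-5(w=8) 2-6(w=8) 4-6(w=8)

step 1: add edge 1-5 (w=8); MST = {1-5(w=8)}
step 2: add edge 2-6 (w=8); MST = {1-5(w=8) 2-6(w=8)}
step 3: add edge 4-6 (w=8); MST = {1-5(w=8) 2-6(w=8) 4-6(w=8)}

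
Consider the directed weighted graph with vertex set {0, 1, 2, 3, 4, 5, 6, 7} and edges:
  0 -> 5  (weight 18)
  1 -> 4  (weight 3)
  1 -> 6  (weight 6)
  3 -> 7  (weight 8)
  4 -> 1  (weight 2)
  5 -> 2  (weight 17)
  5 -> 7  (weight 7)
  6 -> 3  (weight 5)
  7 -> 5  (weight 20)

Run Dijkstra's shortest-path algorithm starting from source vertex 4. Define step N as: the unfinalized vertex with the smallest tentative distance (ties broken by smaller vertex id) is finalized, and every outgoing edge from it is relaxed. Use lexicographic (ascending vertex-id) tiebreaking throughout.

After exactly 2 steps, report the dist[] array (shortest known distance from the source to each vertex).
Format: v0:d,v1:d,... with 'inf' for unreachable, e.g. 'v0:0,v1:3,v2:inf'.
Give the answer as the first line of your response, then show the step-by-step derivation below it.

v0:inf,v1:2,v2:inf,v3:inf,v4:0,v5:inf,v6:8,v7:inf

step 1: dist = v0:inf,v1:2,v2:inf,v3:inf,v4:0,v5:inf,v6:inf,v7:inf
step 2: dist = v0:inf,v1:2,v2:inf,v3:inf,v4:0,v5:inf,v6:8,v7:inf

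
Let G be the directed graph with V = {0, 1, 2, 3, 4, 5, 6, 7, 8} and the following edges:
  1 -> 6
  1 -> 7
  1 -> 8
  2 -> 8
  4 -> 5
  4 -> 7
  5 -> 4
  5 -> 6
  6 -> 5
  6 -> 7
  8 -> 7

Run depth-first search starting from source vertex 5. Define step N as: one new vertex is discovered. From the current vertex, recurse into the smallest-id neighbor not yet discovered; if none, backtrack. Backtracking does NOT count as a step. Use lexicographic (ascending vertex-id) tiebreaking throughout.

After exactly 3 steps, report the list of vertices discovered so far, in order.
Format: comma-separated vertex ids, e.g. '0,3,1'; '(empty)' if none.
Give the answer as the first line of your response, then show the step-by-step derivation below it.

5,4,7

step 1: discover 5; path=5; order=5
step 2: discover 4; path=5>4; order=5,4
step 3: discover 7; path=5>4>7; order=5,4,7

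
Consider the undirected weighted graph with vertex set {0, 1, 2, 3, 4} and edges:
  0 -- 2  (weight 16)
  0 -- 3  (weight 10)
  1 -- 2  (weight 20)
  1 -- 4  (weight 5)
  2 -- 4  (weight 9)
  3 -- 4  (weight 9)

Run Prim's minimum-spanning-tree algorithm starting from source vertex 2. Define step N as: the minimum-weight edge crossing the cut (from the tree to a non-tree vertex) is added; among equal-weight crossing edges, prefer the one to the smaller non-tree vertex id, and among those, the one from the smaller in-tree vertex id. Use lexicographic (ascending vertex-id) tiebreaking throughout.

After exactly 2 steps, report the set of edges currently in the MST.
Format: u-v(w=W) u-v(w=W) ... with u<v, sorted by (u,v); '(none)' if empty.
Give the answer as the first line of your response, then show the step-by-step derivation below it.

1-4(w=5) 2-4(w=9)

step 1: add edge 2-4 (w=9); MST = {2-4(w=9)}
step 2: add edge 1-4 (w=5); MST = {1-4(w=5) 2-4(w=9)}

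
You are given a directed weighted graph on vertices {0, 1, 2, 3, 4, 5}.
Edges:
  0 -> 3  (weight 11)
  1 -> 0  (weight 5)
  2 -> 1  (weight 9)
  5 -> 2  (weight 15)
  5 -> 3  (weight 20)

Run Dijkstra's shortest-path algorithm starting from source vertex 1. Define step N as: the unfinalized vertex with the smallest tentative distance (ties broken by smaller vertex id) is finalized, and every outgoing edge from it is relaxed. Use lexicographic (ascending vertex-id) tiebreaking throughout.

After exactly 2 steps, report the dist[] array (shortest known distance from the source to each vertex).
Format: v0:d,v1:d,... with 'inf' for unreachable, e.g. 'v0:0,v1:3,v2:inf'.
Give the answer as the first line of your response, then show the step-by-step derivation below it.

v0:5,v1:0,v2:inf,v3:16,v4:inf,v5:inf

step 1: dist = v0:5,v1:0,v2:inf,v3:inf,v4:inf,v5:inf
step 2: dist = v0:5,v1:0,v2:inf,v3:16,v4:inf,v5:inf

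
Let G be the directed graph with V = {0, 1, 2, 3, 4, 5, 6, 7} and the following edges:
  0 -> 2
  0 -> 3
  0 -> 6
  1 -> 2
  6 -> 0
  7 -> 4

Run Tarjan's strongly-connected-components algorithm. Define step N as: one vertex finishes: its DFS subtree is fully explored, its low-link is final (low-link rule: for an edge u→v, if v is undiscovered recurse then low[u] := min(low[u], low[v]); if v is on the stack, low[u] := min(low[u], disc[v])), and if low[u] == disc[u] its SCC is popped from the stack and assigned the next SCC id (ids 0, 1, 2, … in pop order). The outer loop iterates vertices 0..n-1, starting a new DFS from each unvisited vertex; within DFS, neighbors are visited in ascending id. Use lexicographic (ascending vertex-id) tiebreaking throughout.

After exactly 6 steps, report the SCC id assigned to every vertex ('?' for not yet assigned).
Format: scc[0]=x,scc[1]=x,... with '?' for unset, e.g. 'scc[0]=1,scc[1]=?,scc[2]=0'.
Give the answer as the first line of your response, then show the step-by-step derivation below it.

scc[0]=2,scc[1]=3,scc[2]=0,scc[3]=1,scc[4]=4,scc[5]=?,scc[6]=2,scc[7]=?

step 1: low=(low[0]=0,low[1]=?,low[2]=1,low[3]=?,low[4]=?,low[5]=?,low[6]=?,low[7]=?); scc=(scc[0]=?,scc[1]=?,scc[2]=0,scc[3]=?,scc[4]=?,scc[5]=?,scc[6]=?,scc[7]=?)
step 2: low=(low[0]=0,low[1]=?,low[2]=1,low[3]=2,low[4]=?,low[5]=?,low[6]=?,low[7]=?); scc=(scc[0]=?,scc[1]=?,scc[2]=0,scc[3]=1,scc[4]=?,scc[5]=?,scc[6]=?,scc[7]=?)
step 3: low=(low[0]=0,low[1]=?,low[2]=1,low[3]=2,low[4]=?,low[5]=?,low[6]=0,low[7]=?); scc=(scc[0]=?,scc[1]=?,scc[2]=0,scc[3]=1,scc[4]=?,scc[5]=?,scc[6]=?,scc[7]=?)
step 4: low=(low[0]=0,low[1]=?,low[2]=1,low[3]=2,low[4]=?,low[5]=?,low[6]=0,low[7]=?); scc=(scc[0]=2,scc[1]=?,scc[2]=0,scc[3]=1,scc[4]=?,scc[5]=?,scc[6]=2,scc[7]=?)
step 5: low=(low[0]=0,low[1]=4,low[2]=1,low[3]=2,low[4]=?,low[5]=?,low[6]=0,low[7]=?); scc=(scc[0]=2,scc[1]=3,scc[2]=0,scc[3]=1,scc[4]=?,scc[5]=?,scc[6]=2,scc[7]=?)
step 6: low=(low[0]=0,low[1]=4,low[2]=1,low[3]=2,low[4]=5,low[5]=?,low[6]=0,low[7]=?); scc=(scc[0]=2,scc[1]=3,scc[2]=0,scc[3]=1,scc[4]=4,scc[5]=?,scc[6]=2,scc[7]=?)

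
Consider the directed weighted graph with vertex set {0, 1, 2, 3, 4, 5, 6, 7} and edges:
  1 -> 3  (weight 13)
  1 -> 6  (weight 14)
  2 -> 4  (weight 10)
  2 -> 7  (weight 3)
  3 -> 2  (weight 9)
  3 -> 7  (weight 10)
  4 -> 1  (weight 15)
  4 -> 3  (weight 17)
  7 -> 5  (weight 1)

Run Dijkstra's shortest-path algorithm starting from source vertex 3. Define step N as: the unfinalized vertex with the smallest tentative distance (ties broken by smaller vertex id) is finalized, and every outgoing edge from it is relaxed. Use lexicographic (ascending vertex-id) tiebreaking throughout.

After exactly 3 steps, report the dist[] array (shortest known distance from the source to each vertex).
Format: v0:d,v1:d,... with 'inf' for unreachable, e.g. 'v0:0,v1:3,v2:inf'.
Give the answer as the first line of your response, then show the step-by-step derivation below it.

v0:inf,v1:inf,v2:9,v3:0,v4:19,v5:11,v6:inf,v7:10

step 1: dist = v0:inf,v1:inf,v2:9,v3:0,v4:inf,v5:inf,v6:inf,v7:10
step 2: dist = v0:inf,v1:inf,v2:9,v3:0,v4:19,v5:inf,v6:inf,v7:10
step 3: dist = v0:inf,v1:inf,v2:9,v3:0,v4:19,v5:11,v6:inf,v7:10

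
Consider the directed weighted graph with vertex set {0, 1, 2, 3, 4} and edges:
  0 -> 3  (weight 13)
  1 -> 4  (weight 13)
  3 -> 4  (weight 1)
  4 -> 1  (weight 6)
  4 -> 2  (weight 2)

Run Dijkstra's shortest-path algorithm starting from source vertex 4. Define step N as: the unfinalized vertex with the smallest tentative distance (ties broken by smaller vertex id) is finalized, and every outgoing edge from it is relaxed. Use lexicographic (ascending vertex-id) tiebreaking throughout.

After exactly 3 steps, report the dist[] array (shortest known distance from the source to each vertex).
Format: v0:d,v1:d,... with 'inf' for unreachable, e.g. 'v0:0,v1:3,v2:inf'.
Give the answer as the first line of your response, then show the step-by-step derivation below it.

v0:inf,v1:6,v2:2,v3:inf,v4:0

step 1: dist = v0:inf,v1:6,v2:2,v3:inf,v4:0
step 2: dist = v0:inf,v1:6,v2:2,v3:inf,v4:0
step 3: dist = v0:inf,v1:6,v2:2,v3:inf,v4:0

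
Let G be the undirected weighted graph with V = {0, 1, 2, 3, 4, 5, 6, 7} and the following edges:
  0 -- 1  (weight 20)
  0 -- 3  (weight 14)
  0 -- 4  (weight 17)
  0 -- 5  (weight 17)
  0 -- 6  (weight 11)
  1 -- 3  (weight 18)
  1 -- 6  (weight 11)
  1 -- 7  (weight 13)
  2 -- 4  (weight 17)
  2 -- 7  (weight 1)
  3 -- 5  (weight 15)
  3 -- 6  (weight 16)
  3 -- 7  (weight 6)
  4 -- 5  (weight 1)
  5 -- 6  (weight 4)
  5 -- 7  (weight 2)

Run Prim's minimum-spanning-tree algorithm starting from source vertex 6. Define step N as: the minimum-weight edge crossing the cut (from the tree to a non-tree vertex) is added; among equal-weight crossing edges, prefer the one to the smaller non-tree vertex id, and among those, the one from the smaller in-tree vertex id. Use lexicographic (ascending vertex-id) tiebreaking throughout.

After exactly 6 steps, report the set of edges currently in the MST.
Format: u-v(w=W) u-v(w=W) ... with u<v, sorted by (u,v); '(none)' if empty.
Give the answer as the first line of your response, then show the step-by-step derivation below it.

0-6(w=11) 2-7(w=1) 3-7(w=6) 4-5(w=1) 5-6(w=4) 5-7(w=2)

step 1: add edge 5-6 (w=4); MST = {5-6(w=4)}
step 2: add edge 4-5 (w=1); MST = {4-5(w=1) 5-6(w=4)}
step 3: add edge 5-7 (w=2); MST = {4-5(w=1) 5-6(w=4) 5-7(w=2)}
step 4: add edge 2-7 (w=1); MST = {2-7(w=1) 4-5(w=1) 5-6(w=4) 5-7(w=2)}
step 5: add edge 3-7 (w=6); MST = {2-7(w=1) 3-7(w=6) 4-5(w=1) 5-6(w=4) 5-7(w=2)}
step 6: add edge 0-6 (w=11); MST = {0-6(w=11) 2-7(w=1) 3-7(w=6) 4-5(w=1) 5-6(w=4) 5-7(w=2)}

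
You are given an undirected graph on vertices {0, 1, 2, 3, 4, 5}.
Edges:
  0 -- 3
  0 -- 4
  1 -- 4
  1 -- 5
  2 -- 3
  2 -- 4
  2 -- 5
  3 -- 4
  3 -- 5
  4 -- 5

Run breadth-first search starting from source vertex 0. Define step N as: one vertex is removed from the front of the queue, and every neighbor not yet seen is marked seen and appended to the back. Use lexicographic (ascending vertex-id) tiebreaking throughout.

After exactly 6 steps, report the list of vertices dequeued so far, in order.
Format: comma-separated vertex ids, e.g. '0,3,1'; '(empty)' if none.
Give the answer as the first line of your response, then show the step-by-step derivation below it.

0,3,4,2,5,1

step 1: dequeue 0; queue=[3,4]; order=0
step 2: dequeue 3; queue=[4,2,5]; order=0,3
step 3: dequeue 4; queue=[2,5,1]; order=0,3,4
step 4: dequeue 2; queue=[5,1]; order=0,3,4,2
step 5: dequeue 5; queue=[1]; order=0,3,4,2,5
step 6: dequeue 1; queue=[(empty)]; order=0,3,4,2,5,1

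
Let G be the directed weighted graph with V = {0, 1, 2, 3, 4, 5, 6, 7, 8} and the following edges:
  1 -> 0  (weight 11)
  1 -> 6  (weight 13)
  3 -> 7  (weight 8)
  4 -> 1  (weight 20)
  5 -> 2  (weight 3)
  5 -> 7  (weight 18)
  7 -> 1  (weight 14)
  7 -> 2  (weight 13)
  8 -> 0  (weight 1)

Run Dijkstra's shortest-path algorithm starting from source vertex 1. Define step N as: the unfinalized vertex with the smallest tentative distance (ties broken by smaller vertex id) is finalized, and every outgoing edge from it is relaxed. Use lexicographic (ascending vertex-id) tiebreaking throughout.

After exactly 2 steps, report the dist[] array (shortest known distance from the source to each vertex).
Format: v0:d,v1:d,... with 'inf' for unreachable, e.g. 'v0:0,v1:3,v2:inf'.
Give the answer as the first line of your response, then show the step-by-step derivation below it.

v0:11,v1:0,v2:inf,v3:inf,v4:inf,v5:inf,v6:13,v7:inf,v8:inf

step 1: dist = v0:11,v1:0,v2:inf,v3:inf,v4:inf,v5:inf,v6:13,v7:inf,v8:inf
step 2: dist = v0:11,v1:0,v2:inf,v3:inf,v4:inf,v5:inf,v6:13,v7:inf,v8:inf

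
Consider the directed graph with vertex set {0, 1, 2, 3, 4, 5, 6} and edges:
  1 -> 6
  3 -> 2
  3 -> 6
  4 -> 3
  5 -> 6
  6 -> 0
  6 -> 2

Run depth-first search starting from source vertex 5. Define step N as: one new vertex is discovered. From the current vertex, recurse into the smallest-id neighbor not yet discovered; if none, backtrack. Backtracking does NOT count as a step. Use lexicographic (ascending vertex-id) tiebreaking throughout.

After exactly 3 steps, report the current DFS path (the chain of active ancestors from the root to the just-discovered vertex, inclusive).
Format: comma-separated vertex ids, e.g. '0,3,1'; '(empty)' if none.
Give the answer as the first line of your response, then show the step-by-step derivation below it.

5,6,0

step 1: discover 5; path=5; order=5
step 2: discover 6; path=5>6; order=5,6
step 3: discover 0; path=5>6>0; order=5,6,0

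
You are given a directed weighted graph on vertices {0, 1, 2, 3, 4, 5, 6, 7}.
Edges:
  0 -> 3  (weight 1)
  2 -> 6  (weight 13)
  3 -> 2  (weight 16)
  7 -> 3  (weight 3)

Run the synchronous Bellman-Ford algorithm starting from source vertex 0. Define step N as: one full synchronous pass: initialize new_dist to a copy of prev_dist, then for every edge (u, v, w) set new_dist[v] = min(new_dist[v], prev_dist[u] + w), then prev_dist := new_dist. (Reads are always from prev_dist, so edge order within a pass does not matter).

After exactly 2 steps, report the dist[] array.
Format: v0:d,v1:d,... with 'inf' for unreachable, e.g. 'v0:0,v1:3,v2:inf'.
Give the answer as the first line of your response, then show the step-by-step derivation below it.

v0:0,v1:inf,v2:17,v3:1,v4:inf,v5:inf,v6:inf,v7:inf

step 1: dist = v0:0,v1:inf,v2:inf,v3:1,v4:inf,v5:inf,v6:inf,v7:inf
step 2: dist = v0:0,v1:inf,v2:17,v3:1,v4:inf,v5:inf,v6:inf,v7:inf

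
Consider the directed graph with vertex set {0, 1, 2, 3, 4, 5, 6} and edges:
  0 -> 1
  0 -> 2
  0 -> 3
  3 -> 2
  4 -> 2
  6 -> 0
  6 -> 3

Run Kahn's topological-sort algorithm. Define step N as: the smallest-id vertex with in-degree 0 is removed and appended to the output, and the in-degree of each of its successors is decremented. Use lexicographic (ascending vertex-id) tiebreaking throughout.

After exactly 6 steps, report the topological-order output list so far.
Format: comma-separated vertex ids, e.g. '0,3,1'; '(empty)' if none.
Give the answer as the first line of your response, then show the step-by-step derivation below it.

4,5,6,0,1,3

step 1: output 4; order=[4]; indeg=(1,1,2,2,0,0,0)
step 2: output 5; order=[4,5]; indeg=(1,1,2,2,0,0,0)
step 3: output 6; order=[4,5,6]; indeg=(0,1,2,1,0,0,0)
step 4: output 0; order=[4,5,6,0]; indeg=(0,0,1,0,0,0,0)
step 5: output 1; order=[4,5,6,0,1]; indeg=(0,0,1,0,0,0,0)
step 6: output 3; order=[4,5,6,0,1,3]; indeg=(0,0,0,0,0,0,0)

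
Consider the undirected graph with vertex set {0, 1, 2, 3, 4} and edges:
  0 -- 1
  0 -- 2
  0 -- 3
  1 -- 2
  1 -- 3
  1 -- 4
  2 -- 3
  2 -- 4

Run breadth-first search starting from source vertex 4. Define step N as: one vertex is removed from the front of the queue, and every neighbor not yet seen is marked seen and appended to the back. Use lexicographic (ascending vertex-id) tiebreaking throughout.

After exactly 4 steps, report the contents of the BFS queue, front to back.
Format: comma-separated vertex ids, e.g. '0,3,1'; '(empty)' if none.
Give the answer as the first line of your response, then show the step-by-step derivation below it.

3

step 1: dequeue 4; queue=[1,2]; order=4
step 2: dequeue 1; queue=[2,0,3]; order=4,1
step 3: dequeue 2; queue=[0,3]; order=4,1,2
step 4: dequeue 0; queue=[3]; order=4,1,2,0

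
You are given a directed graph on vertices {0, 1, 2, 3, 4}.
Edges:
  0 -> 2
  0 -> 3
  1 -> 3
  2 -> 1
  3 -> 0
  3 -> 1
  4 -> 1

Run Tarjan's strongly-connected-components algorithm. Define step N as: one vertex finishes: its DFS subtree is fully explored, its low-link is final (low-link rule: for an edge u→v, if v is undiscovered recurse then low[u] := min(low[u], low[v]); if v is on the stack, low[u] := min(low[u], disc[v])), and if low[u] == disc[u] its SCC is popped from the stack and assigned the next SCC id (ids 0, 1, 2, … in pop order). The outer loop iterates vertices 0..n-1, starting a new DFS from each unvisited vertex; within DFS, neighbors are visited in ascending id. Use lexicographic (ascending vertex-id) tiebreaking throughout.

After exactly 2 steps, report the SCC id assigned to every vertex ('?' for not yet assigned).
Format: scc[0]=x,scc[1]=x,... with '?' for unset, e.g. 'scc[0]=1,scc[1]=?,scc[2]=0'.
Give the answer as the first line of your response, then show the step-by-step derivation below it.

scc[0]=?,scc[1]=?,scc[2]=?,scc[3]=?,scc[4]=?

step 1: low=(low[0]=0,low[1]=2,low[2]=1,low[3]=0,low[4]=?); scc=(scc[0]=?,scc[1]=?,scc[2]=?,scc[3]=?,scc[4]=?)
step 2: low=(low[0]=0,low[1]=0,low[2]=1,low[3]=0,low[4]=?); scc=(scc[0]=?,scc[1]=?,scc[2]=?,scc[3]=?,scc[4]=?)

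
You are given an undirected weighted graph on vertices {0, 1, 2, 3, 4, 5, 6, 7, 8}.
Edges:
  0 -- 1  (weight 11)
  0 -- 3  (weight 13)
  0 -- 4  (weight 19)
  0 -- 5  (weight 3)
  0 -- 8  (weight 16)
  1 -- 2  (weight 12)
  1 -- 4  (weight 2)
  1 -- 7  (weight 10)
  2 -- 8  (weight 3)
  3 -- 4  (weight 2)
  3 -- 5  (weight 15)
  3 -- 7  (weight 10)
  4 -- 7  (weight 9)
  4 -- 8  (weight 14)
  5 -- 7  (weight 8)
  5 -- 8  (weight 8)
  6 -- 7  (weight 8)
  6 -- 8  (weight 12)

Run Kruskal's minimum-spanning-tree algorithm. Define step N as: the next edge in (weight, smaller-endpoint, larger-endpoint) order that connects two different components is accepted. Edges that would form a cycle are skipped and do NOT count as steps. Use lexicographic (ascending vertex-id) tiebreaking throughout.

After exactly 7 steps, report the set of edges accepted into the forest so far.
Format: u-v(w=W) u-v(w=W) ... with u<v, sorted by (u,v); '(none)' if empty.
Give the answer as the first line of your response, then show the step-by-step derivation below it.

0-5(w=3) 1-4(w=2) 2-8(w=3) 3-4(w=2) 5-7(w=8) 5-8(w=8) 6-7(w=8)

step 1: add edge 1-4 (w=2); MST = {1-4(w=2)}
step 2: add edge 3-4 (w=2); MST = {1-4(w=2) 3-4(w=2)}
step 3: add edge 0-5 (w=3); MST = {0-5(w=3) 1-4(w=2) 3-4(w=2)}
step 4: add edge 2-8 (w=3); MST = {0-5(w=3) 1-4(w=2) 2-8(w=3) 3-4(w=2)}
step 5: add edge 5-7 (w=8); MST = {0-5(w=3) 1-4(w=2) 2-8(w=3) 3-4(w=2) 5-7(w=8)}
step 6: add edge 5-8 (w=8); MST = {0-5(w=3) 1-4(w=2) 2-8(w=3) 3-4(w=2) 5-7(w=8) 5-8(w=8)}
step 7: add edge 6-7 (w=8); MST = {0-5(w=3) 1-4(w=2) 2-8(w=3) 3-4(w=2) 5-7(w=8) 5-8(w=8) 6-7(w=8)}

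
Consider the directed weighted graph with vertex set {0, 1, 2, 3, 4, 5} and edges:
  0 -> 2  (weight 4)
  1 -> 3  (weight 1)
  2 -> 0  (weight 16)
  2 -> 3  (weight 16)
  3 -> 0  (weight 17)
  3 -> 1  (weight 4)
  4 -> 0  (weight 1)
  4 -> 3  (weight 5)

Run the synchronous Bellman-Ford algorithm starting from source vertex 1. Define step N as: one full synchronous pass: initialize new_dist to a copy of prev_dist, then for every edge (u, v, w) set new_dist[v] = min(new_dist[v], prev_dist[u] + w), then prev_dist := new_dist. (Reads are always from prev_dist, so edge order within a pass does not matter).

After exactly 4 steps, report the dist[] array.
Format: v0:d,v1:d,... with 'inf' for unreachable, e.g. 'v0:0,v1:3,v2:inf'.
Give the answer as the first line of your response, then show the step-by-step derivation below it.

v0:18,v1:0,v2:22,v3:1,v4:inf,v5:inf

step 1: dist = v0:inf,v1:0,v2:inf,v3:1,v4:inf,v5:inf
step 2: dist = v0:18,v1:0,v2:inf,v3:1,v4:inf,v5:inf
step 3: dist = v0:18,v1:0,v2:22,v3:1,v4:inf,v5:inf
step 4: dist = v0:18,v1:0,v2:22,v3:1,v4:inf,v5:inf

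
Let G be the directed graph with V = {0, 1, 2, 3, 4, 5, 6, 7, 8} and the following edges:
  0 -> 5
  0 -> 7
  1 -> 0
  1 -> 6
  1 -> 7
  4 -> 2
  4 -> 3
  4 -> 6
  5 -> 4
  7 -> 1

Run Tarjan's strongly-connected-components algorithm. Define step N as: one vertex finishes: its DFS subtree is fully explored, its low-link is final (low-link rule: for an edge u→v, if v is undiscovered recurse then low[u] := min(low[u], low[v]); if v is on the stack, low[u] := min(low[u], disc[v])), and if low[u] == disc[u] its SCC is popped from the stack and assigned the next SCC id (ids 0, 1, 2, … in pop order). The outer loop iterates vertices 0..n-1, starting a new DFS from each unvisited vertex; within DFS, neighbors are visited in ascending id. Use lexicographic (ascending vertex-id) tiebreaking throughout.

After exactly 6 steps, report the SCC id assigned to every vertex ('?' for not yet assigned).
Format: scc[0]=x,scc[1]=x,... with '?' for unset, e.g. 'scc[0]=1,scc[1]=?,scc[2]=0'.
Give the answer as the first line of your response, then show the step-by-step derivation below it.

scc[0]=?,scc[1]=?,scc[2]=0,scc[3]=1,scc[4]=3,scc[5]=4,scc[6]=2,scc[7]=?,scc[8]=?

step 1: low=(low[0]=0,low[1]=?,low[2]=3,low[3]=?,low[4]=2,low[5]=1,low[6]=?,low[7]=?,low[8]=?); scc=(scc[0]=?,scc[1]=?,scc[2]=0,scc[3]=?,scc[4]=?,scc[5]=?,scc[6]=?,scc[7]=?,scc[8]=?)
step 2: low=(low[0]=0,low[1]=?,low[2]=3,low[3]=4,low[4]=2,low[5]=1,low[6]=?,low[7]=?,low[8]=?); scc=(scc[0]=?,scc[1]=?,scc[2]=0,scc[3]=1,scc[4]=?,scc[5]=?,scc[6]=?,scc[7]=?,scc[8]=?)
step 3: low=(low[0]=0,low[1]=?,low[2]=3,low[3]=4,low[4]=2,low[5]=1,low[6]=5,low[7]=?,low[8]=?); scc=(scc[0]=?,scc[1]=?,scc[2]=0,scc[3]=1,scc[4]=?,scc[5]=?,scc[6]=2,scc[7]=?,scc[8]=?)
step 4: low=(low[0]=0,low[1]=?,low[2]=3,low[3]=4,low[4]=2,low[5]=1,low[6]=5,low[7]=?,low[8]=?); scc=(scc[0]=?,scc[1]=?,scc[2]=0,scc[3]=1,scc[4]=3,scc[5]=?,scc[6]=2,scc[7]=?,scc[8]=?)
step 5: low=(low[0]=0,low[1]=?,low[2]=3,low[3]=4,low[4]=2,low[5]=1,low[6]=5,low[7]=?,low[8]=?); scc=(scc[0]=?,scc[1]=?,scc[2]=0,scc[3]=1,scc[4]=3,scc[5]=4,scc[6]=2,scc[7]=?,scc[8]=?)
step 6: low=(low[0]=0,low[1]=0,low[2]=3,low[3]=4,low[4]=2,low[5]=1,low[6]=5,low[7]=6,low[8]=?); scc=(scc[0]=?,scc[1]=?,scc[2]=0,scc[3]=1,scc[4]=3,scc[5]=4,scc[6]=2,scc[7]=?,scc[8]=?)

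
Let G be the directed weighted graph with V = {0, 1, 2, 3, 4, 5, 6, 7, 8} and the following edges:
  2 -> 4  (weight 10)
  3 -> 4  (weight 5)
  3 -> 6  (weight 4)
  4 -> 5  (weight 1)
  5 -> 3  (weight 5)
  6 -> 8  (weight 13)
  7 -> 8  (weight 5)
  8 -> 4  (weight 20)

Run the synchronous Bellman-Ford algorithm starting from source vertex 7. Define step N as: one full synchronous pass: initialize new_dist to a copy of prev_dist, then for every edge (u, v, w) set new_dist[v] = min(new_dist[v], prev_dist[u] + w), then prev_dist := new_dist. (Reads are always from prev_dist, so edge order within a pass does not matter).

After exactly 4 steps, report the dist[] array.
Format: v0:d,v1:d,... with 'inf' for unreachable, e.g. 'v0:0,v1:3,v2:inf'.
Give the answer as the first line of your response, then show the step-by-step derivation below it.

v0:inf,v1:inf,v2:inf,v3:31,v4:25,v5:26,v6:inf,v7:0,v8:5

step 1: dist = v0:inf,v1:inf,v2:inf,v3:inf,v4:inf,v5:inf,v6:inf,v7:0,v8:5
step 2: dist = v0:inf,v1:inf,v2:inf,v3:inf,v4:25,v5:inf,v6:inf,v7:0,v8:5
step 3: dist = v0:inf,v1:inf,v2:inf,v3:inf,v4:25,v5:26,v6:inf,v7:0,v8:5
step 4: dist = v0:inf,v1:inf,v2:inf,v3:31,v4:25,v5:26,v6:inf,v7:0,v8:5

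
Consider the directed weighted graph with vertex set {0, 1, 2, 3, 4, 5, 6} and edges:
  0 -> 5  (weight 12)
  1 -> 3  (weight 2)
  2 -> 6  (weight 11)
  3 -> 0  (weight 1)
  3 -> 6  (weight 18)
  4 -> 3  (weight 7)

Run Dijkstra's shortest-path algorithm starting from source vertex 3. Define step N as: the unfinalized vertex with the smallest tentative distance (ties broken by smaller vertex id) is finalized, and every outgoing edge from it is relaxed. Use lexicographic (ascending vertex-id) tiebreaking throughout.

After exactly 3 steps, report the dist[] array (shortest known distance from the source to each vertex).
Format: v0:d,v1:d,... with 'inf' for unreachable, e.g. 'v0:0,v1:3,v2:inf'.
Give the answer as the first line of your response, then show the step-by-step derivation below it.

v0:1,v1:inf,v2:inf,v3:0,v4:inf,v5:13,v6:18

step 1: dist = v0:1,v1:inf,v2:inf,v3:0,v4:inf,v5:inf,v6:18
step 2: dist = v0:1,v1:inf,v2:inf,v3:0,v4:inf,v5:13,v6:18
step 3: dist = v0:1,v1:inf,v2:inf,v3:0,v4:inf,v5:13,v6:18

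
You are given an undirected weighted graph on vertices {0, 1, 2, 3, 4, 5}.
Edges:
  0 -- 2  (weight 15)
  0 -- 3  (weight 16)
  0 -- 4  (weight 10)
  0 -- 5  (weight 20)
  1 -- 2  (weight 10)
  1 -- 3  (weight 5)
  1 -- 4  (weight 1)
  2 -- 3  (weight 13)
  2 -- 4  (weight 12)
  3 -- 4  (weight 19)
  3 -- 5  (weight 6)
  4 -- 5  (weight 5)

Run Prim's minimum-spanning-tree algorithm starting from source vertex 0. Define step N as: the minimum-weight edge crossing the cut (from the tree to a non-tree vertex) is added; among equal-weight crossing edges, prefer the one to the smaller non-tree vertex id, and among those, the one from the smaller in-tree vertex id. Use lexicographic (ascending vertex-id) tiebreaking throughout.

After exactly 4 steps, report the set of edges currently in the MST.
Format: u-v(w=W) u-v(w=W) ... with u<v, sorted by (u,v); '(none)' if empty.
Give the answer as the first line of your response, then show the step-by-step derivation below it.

0-4(w=10) 1-3(w=5) 1-4(w=1) 4-5(w=5)

step 1: add edge 0-4 (w=10); MST = {0-4(w=10)}
step 2: add edge 1-4 (w=1); MST = {0-4(w=10) 1-4(w=1)}
step 3: add edge 1-3 (w=5); MST = {0-4(w=10) 1-3(w=5) 1-4(w=1)}
step 4: add edge 4-5 (w=5); MST = {0-4(w=10) 1-3(w=5) 1-4(w=1) 4-5(w=5)}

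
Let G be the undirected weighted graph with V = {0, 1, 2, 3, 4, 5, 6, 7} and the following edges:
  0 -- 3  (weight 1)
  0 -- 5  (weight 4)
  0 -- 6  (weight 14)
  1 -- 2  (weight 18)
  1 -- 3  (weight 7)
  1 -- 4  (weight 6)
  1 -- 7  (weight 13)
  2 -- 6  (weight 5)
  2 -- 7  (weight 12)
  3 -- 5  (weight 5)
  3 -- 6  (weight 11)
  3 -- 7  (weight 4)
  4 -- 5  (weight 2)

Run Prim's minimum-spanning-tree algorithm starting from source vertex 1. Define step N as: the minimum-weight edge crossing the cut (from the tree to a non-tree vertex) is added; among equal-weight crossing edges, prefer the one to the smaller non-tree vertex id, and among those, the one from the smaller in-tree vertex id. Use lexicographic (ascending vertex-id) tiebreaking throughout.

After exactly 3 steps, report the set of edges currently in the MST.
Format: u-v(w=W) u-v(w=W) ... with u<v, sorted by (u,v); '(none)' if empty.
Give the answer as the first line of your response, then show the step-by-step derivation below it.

0-5(w=4) 1-4(w=6) 4-5(w=2)

step 1: add edge 1-4 (w=6); MST = {1-4(w=6)}
step 2: add edge 4-5 (w=2); MST = {1-4(w=6) 4-5(w=2)}
step 3: add edge 0-5 (w=4); MST = {0-5(w=4) 1-4(w=6) 4-5(w=2)}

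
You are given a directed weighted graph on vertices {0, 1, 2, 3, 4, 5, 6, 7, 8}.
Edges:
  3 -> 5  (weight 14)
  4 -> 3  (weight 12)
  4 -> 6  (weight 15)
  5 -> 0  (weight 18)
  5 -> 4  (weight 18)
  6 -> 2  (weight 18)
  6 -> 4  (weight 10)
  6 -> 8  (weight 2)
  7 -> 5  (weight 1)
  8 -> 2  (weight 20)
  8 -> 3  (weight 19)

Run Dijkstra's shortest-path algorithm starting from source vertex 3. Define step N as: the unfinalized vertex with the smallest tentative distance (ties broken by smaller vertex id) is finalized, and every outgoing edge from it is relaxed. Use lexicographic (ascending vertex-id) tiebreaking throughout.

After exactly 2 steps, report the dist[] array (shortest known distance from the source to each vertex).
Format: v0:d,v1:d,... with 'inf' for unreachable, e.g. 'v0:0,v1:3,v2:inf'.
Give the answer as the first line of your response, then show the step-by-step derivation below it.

v0:32,v1:inf,v2:inf,v3:0,v4:32,v5:14,v6:inf,v7:inf,v8:inf

step 1: dist = v0:inf,v1:inf,v2:inf,v3:0,v4:inf,v5:14,v6:inf,v7:inf,v8:inf
step 2: dist = v0:32,v1:inf,v2:inf,v3:0,v4:32,v5:14,v6:inf,v7:inf,v8:inf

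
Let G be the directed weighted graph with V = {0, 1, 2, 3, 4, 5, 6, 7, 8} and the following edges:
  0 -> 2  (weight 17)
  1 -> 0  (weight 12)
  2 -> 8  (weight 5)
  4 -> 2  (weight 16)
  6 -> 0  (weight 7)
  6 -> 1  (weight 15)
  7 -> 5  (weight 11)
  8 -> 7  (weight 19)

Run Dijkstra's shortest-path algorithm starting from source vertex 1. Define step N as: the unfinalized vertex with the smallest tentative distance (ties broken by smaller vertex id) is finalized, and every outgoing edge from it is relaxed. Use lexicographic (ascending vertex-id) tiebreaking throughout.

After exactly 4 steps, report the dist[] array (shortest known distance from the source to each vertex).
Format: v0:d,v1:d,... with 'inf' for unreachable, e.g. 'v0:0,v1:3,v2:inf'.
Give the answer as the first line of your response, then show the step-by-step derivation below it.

v0:12,v1:0,v2:29,v3:inf,v4:inf,v5:inf,v6:inf,v7:53,v8:34

step 1: dist = v0:12,v1:0,v2:inf,v3:inf,v4:inf,v5:inf,v6:inf,v7:inf,v8:inf
step 2: dist = v0:12,v1:0,v2:29,v3:inf,v4:inf,v5:inf,v6:inf,v7:inf,v8:inf
step 3: dist = v0:12,v1:0,v2:29,v3:inf,v4:inf,v5:inf,v6:inf,v7:inf,v8:34
step 4: dist = v0:12,v1:0,v2:29,v3:inf,v4:inf,v5:inf,v6:inf,v7:53,v8:34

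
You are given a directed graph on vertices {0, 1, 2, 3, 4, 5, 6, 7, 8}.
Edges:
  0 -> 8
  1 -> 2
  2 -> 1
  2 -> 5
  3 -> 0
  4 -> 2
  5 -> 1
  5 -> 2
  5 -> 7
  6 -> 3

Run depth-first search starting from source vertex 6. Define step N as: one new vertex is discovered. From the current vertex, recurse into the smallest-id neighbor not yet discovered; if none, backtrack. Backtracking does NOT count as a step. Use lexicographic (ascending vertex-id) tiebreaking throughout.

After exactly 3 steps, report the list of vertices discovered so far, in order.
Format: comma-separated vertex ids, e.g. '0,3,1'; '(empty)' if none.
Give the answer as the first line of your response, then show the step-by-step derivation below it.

6,3,0

step 1: discover 6; path=6; order=6
step 2: discover 3; path=6>3; order=6,3
step 3: discover 0; path=6>3>0; order=6,3,0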